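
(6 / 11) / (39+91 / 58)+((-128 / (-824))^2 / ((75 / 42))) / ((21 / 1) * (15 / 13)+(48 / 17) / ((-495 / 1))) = 16983187228116 / 1212830855695745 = 0.01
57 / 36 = 19 / 12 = 1.58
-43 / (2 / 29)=-1247 / 2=-623.50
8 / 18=4 / 9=0.44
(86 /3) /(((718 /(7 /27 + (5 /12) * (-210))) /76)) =-264.72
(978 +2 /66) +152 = 37291 /33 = 1130.03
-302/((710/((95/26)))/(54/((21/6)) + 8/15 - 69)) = 15977461/193830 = 82.43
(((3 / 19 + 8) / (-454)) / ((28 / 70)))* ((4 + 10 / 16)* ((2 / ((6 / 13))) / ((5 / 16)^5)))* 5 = -488603648 / 323475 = -1510.48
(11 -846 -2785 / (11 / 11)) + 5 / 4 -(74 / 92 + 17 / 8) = -666389 / 184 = -3621.68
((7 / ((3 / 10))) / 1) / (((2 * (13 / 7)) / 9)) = 735 / 13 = 56.54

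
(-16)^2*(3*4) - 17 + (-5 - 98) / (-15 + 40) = 76272 / 25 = 3050.88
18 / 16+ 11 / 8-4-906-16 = -1847 / 2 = -923.50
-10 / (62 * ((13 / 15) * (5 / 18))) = -270 / 403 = -0.67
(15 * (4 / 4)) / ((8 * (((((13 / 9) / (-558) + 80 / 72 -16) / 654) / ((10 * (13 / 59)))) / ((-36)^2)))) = -235145.99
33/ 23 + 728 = 16777/ 23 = 729.43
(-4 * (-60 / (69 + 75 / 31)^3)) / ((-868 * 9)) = -4805 / 56976025806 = -0.00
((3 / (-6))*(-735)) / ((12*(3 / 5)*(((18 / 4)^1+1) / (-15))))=-6125 / 44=-139.20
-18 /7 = -2.57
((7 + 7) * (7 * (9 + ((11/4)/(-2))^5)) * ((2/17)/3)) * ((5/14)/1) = 5.61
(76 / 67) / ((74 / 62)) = 2356 / 2479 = 0.95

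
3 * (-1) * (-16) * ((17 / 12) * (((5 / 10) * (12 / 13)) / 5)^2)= 2448 / 4225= 0.58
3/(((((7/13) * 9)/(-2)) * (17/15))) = -130/119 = -1.09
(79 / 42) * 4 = 158 / 21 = 7.52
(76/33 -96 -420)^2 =263884.58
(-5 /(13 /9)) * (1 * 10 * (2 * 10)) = -9000 /13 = -692.31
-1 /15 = -0.07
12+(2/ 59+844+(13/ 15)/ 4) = 3031127/ 3540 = 856.25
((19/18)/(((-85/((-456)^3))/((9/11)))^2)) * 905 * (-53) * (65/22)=-47931715383185736400896/384659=-124608329411727624.73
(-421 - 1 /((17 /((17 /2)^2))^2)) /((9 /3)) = -7025 /48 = -146.35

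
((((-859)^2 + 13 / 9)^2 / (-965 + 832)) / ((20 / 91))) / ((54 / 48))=-1146654876831464 / 69255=-16556997716.14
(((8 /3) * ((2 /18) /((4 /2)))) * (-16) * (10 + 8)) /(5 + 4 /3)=-6.74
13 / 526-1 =-513 / 526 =-0.98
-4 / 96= -0.04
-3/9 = -1/3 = -0.33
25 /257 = 0.10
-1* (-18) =18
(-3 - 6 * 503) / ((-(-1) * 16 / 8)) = -3021 / 2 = -1510.50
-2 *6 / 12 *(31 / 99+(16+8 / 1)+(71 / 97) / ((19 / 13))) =-4527478 / 182457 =-24.81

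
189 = 189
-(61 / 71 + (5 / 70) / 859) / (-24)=733657 / 20492304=0.04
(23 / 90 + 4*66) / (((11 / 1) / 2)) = 23783 / 495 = 48.05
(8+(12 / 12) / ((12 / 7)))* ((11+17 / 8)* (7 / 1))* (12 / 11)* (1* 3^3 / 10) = 408807 / 176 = 2322.77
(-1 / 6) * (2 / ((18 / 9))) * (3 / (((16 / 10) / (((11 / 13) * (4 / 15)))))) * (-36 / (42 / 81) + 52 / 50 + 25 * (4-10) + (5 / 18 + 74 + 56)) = 3053039 / 491400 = 6.21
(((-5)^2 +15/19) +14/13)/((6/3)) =3318/247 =13.43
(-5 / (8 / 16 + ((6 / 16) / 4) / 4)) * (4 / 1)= -2560 / 67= -38.21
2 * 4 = 8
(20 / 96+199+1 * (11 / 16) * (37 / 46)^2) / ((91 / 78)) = 20278369 / 118496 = 171.13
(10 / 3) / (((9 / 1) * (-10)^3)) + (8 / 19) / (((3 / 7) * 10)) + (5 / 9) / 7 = 63647 / 359100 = 0.18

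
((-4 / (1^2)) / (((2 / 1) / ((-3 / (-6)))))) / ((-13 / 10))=10 / 13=0.77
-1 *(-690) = 690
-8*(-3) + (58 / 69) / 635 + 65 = 3899593 / 43815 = 89.00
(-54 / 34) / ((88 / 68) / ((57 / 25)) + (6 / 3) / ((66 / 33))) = -1539 / 1519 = -1.01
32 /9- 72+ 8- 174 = -2110 /9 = -234.44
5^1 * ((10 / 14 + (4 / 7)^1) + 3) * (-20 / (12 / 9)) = -2250 / 7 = -321.43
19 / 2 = 9.50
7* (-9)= -63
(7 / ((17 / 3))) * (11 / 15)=77 / 85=0.91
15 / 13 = 1.15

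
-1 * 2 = -2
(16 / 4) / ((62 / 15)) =30 / 31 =0.97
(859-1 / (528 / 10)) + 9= 229147 / 264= 867.98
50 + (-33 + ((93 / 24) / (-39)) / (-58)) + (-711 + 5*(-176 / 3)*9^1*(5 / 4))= -72275393 / 18096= -3994.00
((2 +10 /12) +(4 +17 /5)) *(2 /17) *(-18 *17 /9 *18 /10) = -1842 /25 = -73.68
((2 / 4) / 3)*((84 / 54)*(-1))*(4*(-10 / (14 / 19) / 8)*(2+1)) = 95 / 18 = 5.28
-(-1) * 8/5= 1.60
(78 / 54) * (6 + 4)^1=130 / 9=14.44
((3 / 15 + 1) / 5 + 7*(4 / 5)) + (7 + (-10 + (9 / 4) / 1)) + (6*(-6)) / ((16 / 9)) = -379 / 25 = -15.16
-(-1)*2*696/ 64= 21.75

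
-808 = -808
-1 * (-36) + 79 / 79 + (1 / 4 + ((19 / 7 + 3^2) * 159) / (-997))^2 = 30874813001 / 779303056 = 39.62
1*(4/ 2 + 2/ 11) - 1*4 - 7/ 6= -197/ 66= -2.98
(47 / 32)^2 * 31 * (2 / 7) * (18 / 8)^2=5546799 / 57344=96.73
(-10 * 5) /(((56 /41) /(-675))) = 691875 /28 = 24709.82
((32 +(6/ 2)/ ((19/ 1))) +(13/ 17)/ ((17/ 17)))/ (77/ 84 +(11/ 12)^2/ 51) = 4593888/ 130207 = 35.28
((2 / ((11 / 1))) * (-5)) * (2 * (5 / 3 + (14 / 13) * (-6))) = 340 / 39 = 8.72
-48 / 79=-0.61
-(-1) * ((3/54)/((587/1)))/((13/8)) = 4/68679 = 0.00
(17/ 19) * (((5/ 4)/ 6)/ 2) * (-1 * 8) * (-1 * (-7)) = -595/ 114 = -5.22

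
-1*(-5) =5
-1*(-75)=75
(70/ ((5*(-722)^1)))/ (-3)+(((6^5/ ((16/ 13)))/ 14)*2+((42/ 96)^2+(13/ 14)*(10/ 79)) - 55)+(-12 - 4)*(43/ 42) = 18212134181/ 21902592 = 831.51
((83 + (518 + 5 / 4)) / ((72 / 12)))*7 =5621 / 8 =702.62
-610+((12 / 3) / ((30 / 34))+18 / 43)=-390256 / 645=-605.05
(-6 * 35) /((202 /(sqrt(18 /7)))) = -45 * sqrt(14) /101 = -1.67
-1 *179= -179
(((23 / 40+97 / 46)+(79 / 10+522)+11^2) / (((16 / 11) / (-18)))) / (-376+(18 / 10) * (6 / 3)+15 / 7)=416698821 / 19075648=21.84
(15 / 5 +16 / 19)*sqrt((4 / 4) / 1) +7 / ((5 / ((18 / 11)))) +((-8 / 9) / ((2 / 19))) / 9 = 439709 / 84645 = 5.19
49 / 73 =0.67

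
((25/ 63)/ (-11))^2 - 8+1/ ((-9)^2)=-3835438/ 480249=-7.99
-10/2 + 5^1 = 0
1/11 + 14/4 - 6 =-53/22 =-2.41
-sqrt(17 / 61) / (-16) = sqrt(1037) / 976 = 0.03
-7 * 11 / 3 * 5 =-385 / 3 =-128.33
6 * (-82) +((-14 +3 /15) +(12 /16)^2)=-40419 /80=-505.24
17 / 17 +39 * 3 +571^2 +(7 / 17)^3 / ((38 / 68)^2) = 2001639155 / 6137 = 326159.22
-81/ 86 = -0.94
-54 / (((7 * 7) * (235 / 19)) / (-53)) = 54378 / 11515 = 4.72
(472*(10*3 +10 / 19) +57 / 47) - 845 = 12113218 / 893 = 13564.63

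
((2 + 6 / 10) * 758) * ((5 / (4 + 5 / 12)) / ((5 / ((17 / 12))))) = 167518 / 265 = 632.14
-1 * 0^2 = 0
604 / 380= 151 / 95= 1.59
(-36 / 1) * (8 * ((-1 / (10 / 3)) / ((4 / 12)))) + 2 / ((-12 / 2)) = 3883 / 15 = 258.87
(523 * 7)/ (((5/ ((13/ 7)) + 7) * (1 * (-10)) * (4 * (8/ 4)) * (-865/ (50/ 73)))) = 6799/ 1818576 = 0.00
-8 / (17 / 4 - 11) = 32 / 27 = 1.19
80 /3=26.67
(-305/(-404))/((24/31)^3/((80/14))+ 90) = 45431275/5420890584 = 0.01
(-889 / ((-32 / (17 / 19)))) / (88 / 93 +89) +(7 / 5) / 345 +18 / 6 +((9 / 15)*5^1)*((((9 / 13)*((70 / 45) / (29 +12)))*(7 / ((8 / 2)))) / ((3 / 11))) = 505828065767 / 133603485600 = 3.79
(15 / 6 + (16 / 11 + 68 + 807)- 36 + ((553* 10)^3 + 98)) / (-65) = -3720472314701 / 1430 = -2601728891.40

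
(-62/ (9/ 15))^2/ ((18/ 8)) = 384400/ 81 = 4745.68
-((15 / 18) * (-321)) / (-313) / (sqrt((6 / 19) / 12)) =-535 * sqrt(38) / 626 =-5.27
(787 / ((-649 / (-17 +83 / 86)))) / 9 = 1085273 / 502326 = 2.16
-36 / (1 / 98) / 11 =-3528 / 11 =-320.73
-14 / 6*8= -56 / 3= -18.67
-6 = -6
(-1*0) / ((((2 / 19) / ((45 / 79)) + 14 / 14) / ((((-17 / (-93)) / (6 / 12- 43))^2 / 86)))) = 0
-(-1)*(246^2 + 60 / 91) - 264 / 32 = 22025061 / 364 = 60508.41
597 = 597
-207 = -207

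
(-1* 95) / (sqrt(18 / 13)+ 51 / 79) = 331721 / 5235 - 118579* sqrt(26) / 5235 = -52.13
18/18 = 1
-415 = -415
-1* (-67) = 67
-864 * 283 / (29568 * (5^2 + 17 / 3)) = -7641 / 28336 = -0.27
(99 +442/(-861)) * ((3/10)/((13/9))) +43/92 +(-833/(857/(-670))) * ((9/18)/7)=99191966311/1470834820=67.44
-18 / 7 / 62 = -9 / 217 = -0.04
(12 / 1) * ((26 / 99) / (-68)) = -26 / 561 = -0.05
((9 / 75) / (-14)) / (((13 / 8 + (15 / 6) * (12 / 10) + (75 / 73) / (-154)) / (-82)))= 790152 / 5191925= 0.15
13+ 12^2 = 157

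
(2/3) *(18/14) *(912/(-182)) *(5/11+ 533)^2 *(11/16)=-5888115504/7007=-840319.04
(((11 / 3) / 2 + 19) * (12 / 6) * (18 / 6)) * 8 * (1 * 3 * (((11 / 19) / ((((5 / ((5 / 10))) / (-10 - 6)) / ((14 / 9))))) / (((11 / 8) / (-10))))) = 1792000 / 57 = 31438.60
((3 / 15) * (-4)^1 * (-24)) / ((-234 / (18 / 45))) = -32 / 975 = -0.03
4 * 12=48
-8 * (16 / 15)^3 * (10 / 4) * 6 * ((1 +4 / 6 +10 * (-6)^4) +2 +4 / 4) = -1274478592 / 675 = -1888116.43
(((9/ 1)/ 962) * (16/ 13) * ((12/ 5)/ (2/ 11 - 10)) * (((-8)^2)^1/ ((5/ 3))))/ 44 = -384/ 156325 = -0.00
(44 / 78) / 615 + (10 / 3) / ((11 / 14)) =1119542 / 263835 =4.24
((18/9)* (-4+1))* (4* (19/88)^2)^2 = -390963/1874048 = -0.21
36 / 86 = 18 / 43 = 0.42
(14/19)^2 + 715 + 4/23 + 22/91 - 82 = 479002007/755573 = 633.96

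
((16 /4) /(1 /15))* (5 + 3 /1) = 480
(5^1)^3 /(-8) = -125 /8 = -15.62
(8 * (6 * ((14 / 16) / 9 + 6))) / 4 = 73.17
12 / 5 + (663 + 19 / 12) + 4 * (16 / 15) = 2685 / 4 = 671.25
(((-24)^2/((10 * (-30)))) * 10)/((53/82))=-7872/265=-29.71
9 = 9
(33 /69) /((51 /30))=110 /391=0.28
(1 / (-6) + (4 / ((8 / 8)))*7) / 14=167 / 84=1.99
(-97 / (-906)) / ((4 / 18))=291 / 604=0.48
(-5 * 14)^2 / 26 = 2450 / 13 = 188.46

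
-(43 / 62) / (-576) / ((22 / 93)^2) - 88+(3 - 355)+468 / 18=-25646795 / 61952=-413.98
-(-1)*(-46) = -46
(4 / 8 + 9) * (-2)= -19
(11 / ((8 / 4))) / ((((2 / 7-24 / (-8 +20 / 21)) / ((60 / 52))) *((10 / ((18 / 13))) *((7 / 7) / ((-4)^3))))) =-615384 / 40391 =-15.24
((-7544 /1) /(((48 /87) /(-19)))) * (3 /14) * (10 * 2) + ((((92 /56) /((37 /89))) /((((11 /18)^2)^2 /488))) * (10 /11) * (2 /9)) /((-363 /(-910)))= 5654938845807465 /5047177289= 1120416.13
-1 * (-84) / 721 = 12 / 103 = 0.12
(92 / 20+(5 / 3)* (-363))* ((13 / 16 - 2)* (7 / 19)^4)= 189679 / 14440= 13.14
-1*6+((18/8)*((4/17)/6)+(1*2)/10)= -971/170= -5.71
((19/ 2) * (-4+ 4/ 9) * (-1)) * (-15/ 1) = -1520/ 3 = -506.67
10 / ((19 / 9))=90 / 19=4.74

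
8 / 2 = 4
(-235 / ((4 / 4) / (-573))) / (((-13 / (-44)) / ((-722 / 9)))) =-1425906680 / 39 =-36561709.74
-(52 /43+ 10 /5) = -138 /43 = -3.21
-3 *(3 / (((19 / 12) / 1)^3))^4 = -2166612408926208 / 2213314919066161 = -0.98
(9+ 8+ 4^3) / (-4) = -20.25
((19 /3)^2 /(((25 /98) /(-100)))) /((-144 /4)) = 35378 /81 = 436.77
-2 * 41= -82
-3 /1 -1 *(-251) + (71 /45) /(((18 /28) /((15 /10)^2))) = 22817 /90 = 253.52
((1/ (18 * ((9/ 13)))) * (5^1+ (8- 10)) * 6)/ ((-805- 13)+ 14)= -13/ 7236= -0.00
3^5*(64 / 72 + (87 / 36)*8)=4914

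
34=34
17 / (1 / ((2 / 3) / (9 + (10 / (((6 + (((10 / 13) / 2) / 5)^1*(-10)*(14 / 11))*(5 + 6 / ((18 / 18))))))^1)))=6103 / 4944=1.23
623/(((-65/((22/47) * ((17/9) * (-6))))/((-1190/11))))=-5500.62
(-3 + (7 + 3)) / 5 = 7 / 5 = 1.40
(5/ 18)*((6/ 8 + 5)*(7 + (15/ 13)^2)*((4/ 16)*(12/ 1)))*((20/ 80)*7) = 69.86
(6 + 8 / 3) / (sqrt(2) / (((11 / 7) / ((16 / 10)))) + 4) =39325 / 15798-5005 *sqrt(2) / 7899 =1.59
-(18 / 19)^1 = -18 / 19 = -0.95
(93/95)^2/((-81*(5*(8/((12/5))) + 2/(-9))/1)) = -961/1335700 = -0.00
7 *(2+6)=56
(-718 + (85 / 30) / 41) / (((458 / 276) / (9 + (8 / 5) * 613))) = -20103100297 / 46945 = -428226.65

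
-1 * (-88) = 88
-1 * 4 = -4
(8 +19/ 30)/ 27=259/ 810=0.32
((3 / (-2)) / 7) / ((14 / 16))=-12 / 49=-0.24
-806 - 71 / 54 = -43595 / 54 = -807.31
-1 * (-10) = 10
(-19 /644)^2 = 361 /414736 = 0.00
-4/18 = -2/9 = -0.22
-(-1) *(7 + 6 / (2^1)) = 10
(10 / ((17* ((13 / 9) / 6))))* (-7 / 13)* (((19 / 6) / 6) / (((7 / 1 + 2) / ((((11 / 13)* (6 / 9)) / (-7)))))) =2090 / 336141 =0.01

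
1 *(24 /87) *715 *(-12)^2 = 823680 /29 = 28402.76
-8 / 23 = -0.35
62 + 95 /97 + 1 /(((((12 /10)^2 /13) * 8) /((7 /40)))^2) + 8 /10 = 164305639253 /2574581760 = 63.82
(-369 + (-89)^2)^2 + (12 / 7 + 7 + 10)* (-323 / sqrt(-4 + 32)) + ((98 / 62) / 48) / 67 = 5685932458033 / 99696 - 42313* sqrt(7) / 98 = 57031561.66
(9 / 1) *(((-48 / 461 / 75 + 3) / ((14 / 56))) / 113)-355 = -461081251 / 1302325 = -354.04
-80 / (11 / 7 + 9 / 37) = -2072 / 47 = -44.09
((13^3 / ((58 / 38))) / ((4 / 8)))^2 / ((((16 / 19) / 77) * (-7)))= -364177912241 / 3364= -108257405.54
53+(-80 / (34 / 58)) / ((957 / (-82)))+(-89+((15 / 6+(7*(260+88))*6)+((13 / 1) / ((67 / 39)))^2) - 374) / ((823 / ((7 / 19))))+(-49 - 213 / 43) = 57918869314291 / 3386603509278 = 17.10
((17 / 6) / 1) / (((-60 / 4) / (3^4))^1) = -153 / 10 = -15.30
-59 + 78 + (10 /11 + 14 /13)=3001 /143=20.99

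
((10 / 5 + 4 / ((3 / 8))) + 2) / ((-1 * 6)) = -22 / 9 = -2.44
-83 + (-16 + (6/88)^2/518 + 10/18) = -888523247/9025632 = -98.44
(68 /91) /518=34 /23569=0.00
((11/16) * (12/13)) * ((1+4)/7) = 0.45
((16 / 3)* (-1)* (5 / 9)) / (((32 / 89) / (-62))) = 510.93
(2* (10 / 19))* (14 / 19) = 280 / 361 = 0.78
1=1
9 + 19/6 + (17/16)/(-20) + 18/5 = 3017/192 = 15.71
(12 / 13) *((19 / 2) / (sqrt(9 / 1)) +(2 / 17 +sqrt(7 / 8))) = 3 *sqrt(14) / 13 +670 / 221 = 3.90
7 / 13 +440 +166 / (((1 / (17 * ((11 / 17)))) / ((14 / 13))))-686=1721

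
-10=-10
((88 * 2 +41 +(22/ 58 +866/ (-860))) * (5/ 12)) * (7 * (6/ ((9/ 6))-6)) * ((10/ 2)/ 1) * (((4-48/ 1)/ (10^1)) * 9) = 623275653/ 2494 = 249910.05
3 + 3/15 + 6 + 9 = 91/5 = 18.20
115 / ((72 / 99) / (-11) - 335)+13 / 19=262674 / 770317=0.34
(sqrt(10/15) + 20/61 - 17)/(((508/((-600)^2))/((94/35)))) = -1720764000/54229 + 564000 * sqrt(6)/889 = -30177.43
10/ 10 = 1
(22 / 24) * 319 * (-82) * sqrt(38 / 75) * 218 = -15681721 * sqrt(114) / 45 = -3720776.94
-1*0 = 0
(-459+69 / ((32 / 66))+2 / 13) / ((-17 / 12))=197517 / 884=223.44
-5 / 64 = -0.08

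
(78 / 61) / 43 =78 / 2623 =0.03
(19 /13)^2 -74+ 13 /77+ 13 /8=-7294575 /104104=-70.07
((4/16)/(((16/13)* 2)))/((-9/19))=-247/1152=-0.21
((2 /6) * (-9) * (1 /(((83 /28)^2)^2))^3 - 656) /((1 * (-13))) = 70119845773216492880702864 /1389570100602594617332093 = 50.46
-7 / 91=-0.08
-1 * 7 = -7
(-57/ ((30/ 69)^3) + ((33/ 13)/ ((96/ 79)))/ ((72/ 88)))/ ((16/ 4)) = -323372017/ 1872000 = -172.74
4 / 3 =1.33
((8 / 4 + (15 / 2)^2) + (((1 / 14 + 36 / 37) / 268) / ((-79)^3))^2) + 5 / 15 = 823354737976773952512715 / 14054419424923595191488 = 58.58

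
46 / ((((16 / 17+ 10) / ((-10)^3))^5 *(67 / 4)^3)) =-62429992.59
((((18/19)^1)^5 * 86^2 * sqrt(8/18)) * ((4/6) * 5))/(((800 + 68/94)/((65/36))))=1317727569600/46592754883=28.28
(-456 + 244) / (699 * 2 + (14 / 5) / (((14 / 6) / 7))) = -265 / 1758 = -0.15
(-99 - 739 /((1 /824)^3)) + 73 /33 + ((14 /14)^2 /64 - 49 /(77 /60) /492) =-413452929632.85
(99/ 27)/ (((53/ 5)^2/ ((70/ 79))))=19250/ 665733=0.03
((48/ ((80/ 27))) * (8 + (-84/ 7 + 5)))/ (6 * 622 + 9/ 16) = 432/ 99535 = 0.00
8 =8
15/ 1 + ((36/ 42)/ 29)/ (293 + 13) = 155296/ 10353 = 15.00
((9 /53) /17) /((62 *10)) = 9 /558620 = 0.00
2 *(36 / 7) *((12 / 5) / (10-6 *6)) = -432 / 455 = -0.95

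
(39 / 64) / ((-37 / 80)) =-195 / 148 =-1.32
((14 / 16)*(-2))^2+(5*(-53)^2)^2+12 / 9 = 9468577411 / 48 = 197262029.40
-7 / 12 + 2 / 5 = -0.18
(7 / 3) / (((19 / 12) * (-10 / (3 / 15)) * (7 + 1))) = -7 / 1900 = -0.00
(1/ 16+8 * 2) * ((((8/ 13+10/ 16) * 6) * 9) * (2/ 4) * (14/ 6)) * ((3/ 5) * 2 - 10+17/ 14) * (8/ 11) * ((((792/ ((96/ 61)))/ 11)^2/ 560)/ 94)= -275.34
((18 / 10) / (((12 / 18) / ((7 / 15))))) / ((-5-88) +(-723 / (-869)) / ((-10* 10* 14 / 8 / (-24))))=-127743 / 9417082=-0.01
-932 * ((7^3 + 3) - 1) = -321540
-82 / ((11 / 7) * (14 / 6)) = -246 / 11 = -22.36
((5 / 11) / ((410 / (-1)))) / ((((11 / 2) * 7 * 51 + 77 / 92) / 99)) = -414 / 7409479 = -0.00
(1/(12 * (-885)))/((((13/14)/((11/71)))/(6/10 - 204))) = 8701/2722850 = 0.00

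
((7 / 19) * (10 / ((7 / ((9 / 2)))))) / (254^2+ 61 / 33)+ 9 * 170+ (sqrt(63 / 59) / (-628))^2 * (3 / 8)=11521264438193534919 / 7530238009226368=1530.00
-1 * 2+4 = 2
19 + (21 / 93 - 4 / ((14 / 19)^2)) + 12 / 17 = 324449 / 25823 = 12.56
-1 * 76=-76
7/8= 0.88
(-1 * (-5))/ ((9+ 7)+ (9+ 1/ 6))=30/ 151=0.20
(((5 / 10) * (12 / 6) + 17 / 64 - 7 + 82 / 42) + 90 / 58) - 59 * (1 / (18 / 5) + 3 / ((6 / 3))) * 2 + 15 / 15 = -211.01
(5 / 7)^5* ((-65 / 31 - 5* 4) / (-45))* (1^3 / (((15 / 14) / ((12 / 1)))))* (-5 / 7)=-0.73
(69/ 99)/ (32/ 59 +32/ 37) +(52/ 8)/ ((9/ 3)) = 269857/ 101376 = 2.66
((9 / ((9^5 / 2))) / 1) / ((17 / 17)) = 2 / 6561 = 0.00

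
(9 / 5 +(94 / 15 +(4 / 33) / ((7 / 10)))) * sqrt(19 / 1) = 9517 * sqrt(19) / 1155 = 35.92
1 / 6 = 0.17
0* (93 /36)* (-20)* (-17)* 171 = 0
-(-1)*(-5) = -5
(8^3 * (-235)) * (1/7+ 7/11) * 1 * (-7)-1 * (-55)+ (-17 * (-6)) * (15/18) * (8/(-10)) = 7219057/11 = 656277.91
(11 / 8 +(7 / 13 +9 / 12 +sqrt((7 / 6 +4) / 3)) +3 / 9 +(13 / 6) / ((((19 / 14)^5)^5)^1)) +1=sqrt(62) / 6 +116096809309220097152377596312980077 / 29039866654735899935422198407515688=5.31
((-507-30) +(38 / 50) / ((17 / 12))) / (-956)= 227997 / 406300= 0.56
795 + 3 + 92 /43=34406 /43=800.14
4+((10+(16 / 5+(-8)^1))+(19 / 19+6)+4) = 101 / 5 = 20.20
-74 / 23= -3.22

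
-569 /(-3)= 189.67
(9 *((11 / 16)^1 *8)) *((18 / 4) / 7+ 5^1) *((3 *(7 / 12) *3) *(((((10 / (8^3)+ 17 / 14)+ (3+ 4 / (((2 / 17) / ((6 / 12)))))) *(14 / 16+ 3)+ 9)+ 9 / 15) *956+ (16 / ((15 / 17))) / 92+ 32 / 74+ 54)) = 128889451.11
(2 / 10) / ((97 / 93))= 93 / 485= 0.19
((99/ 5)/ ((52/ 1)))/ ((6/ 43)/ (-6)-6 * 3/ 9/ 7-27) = -9933/ 712400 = -0.01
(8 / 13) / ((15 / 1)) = 8 / 195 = 0.04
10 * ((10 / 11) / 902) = 50 / 4961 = 0.01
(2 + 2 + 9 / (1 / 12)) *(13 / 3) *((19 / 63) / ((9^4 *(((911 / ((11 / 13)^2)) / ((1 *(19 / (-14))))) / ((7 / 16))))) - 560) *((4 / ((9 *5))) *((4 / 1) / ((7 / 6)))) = -82830.22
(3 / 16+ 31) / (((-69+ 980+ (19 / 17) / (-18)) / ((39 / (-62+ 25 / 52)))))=-38707929 / 1783423306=-0.02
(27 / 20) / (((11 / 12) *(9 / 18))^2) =3888 / 605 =6.43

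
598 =598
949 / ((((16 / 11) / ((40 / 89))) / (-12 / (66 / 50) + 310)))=7852975 / 89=88235.67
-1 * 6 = -6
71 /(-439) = -0.16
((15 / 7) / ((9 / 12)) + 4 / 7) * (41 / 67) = 984 / 469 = 2.10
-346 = -346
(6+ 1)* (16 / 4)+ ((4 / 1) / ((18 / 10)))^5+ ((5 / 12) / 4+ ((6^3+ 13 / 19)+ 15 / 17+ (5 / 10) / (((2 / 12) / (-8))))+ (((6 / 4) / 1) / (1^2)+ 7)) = 86777704261 / 305165232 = 284.36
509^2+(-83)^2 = 265970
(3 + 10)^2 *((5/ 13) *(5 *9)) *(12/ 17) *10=351000/ 17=20647.06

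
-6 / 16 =-3 / 8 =-0.38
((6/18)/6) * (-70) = -3.89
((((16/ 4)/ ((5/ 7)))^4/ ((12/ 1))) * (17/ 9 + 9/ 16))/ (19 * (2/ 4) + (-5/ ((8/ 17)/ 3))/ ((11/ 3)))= 298338656/ 1198125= 249.00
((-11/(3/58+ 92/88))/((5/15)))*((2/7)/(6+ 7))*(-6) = 63162/15925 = 3.97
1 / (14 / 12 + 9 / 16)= 48 / 83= 0.58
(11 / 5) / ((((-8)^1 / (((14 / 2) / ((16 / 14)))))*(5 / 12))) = -1617 / 400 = -4.04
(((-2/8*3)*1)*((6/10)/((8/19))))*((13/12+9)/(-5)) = 6897/3200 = 2.16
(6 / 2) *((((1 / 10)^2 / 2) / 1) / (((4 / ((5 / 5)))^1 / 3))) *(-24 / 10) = -27 / 1000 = -0.03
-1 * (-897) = 897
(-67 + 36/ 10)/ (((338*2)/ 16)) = -1268/ 845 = -1.50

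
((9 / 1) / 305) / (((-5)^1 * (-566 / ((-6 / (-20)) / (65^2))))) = 27 / 36468087500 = 0.00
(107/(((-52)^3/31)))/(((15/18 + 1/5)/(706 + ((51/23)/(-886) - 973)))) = 8732768085/1432654912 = 6.10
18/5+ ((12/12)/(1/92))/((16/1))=187/20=9.35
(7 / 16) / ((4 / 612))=1071 / 16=66.94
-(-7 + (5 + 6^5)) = -7774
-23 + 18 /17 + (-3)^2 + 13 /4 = -659 /68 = -9.69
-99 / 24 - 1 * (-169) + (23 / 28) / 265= 2446791 / 14840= 164.88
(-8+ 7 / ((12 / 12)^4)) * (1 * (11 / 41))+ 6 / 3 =71 / 41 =1.73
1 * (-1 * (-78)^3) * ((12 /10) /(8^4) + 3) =1822457637 /1280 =1423795.03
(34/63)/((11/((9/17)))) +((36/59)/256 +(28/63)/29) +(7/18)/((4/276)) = 2039596585/75886272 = 26.88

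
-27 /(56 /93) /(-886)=2511 /49616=0.05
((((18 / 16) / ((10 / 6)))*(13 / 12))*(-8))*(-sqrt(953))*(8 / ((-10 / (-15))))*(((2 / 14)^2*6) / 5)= 2106*sqrt(953) / 1225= 53.07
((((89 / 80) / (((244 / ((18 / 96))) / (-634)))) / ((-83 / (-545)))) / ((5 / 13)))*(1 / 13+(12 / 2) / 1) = -728826429 / 12961280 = -56.23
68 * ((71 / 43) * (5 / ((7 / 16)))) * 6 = 2317440 / 301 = 7699.14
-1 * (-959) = 959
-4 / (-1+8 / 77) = 308 / 69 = 4.46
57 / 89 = 0.64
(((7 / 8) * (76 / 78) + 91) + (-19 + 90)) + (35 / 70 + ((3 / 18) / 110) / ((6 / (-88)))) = 382193 / 2340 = 163.33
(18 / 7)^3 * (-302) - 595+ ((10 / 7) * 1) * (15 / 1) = -5708.45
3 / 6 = 1 / 2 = 0.50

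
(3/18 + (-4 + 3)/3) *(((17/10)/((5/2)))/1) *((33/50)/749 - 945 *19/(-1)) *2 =-3810350437/936250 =-4069.80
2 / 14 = 1 / 7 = 0.14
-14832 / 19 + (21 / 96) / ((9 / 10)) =-2135143 / 2736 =-780.39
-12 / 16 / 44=-0.02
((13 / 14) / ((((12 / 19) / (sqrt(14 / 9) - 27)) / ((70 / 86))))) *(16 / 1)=-22230 / 43 + 2470 *sqrt(14) / 387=-493.10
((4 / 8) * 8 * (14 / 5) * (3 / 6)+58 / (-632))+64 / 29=353507 / 45820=7.72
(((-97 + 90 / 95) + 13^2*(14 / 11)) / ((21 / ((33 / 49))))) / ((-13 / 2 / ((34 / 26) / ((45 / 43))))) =-12124366 / 16520595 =-0.73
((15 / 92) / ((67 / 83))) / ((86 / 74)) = 46065 / 265052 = 0.17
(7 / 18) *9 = 7 / 2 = 3.50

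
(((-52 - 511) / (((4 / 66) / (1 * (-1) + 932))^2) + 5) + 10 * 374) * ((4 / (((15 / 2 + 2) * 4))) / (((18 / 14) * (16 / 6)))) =-3719920550129 / 912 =-4078860252.33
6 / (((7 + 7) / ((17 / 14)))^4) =250563 / 737894528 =0.00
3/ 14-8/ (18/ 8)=-421/ 126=-3.34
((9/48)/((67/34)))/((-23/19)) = -969/12328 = -0.08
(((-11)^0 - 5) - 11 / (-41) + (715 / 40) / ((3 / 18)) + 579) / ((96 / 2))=37311 / 2624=14.22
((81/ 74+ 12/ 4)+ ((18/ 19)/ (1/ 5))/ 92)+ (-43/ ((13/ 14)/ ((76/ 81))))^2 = 1891.98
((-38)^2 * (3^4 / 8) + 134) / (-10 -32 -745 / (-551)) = -362.98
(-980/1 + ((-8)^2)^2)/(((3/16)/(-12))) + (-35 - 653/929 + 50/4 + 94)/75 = -9263200953/46450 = -199423.06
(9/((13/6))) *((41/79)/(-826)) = -1107/424151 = -0.00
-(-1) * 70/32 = 35/16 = 2.19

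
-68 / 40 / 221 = -1 / 130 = -0.01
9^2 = 81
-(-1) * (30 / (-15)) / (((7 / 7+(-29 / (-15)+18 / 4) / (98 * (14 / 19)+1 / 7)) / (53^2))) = -1621860420 / 314359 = -5159.26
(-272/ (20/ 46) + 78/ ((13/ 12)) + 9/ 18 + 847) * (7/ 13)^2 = 144011/ 1690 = 85.21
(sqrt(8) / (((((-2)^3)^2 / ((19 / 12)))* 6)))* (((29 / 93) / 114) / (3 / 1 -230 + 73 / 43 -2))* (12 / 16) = -0.00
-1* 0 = 0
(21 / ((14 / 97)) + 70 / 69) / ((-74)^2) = 20219 / 755688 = 0.03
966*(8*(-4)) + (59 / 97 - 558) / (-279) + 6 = -836355011 / 27063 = -30904.00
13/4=3.25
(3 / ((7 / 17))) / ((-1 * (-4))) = 51 / 28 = 1.82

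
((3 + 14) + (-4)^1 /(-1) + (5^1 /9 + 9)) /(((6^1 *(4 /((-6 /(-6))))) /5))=1375 /216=6.37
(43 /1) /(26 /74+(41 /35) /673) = 37476005 /307732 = 121.78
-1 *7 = -7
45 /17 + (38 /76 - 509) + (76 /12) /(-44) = -1135457 /2244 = -506.00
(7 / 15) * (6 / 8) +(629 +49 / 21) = 37901 / 60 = 631.68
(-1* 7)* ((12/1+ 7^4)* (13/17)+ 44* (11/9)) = -2033843/153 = -13293.09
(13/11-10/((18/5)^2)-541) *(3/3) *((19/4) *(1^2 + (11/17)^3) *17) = -28571434129/514998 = -55478.73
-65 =-65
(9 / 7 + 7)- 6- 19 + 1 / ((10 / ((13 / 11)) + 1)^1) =-14300 / 861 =-16.61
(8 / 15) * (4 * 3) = 32 / 5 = 6.40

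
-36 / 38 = -18 / 19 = -0.95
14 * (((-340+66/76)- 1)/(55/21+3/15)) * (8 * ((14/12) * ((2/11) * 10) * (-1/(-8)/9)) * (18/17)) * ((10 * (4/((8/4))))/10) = -10075625/11951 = -843.08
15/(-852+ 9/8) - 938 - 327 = -2870325/2269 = -1265.02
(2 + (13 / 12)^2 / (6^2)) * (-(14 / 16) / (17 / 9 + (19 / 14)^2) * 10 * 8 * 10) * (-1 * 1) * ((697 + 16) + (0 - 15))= 31533816475 / 118458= 266202.51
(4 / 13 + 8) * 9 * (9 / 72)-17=-199 / 26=-7.65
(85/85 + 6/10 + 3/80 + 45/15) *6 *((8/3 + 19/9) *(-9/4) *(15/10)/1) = -143577/320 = -448.68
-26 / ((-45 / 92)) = 2392 / 45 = 53.16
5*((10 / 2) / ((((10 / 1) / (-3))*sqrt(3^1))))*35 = -175*sqrt(3) / 2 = -151.55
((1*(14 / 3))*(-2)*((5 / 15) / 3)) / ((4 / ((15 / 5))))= -0.78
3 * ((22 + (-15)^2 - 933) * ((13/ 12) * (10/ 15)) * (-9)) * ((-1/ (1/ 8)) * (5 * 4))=-2140320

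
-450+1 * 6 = -444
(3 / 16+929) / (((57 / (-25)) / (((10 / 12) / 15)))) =-371675 / 16416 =-22.64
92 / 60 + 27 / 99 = 298 / 165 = 1.81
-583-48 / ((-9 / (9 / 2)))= -559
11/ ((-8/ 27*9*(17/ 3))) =-0.73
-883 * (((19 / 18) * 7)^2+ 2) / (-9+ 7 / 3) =16191571 / 2160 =7496.10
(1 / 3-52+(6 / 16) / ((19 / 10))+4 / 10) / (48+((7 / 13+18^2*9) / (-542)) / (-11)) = -2256160907 / 2142175710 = -1.05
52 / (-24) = -13 / 6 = -2.17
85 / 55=17 / 11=1.55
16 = 16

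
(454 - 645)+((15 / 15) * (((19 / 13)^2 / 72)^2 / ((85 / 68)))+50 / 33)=-385757141749 / 2035828080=-189.48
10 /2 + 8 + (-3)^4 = 94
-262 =-262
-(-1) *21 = 21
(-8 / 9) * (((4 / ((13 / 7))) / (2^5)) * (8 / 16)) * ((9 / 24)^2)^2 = -63 / 106496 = -0.00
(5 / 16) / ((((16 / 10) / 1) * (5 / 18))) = 0.70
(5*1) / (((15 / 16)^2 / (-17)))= -4352 / 45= -96.71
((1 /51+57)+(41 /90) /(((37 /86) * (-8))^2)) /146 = 1912193713 /4892915520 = 0.39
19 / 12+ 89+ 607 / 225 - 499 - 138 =-489347 / 900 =-543.72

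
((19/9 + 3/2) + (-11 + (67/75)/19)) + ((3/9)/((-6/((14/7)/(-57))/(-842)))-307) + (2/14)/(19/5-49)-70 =-3915667552/10144575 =-385.99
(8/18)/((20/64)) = 64/45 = 1.42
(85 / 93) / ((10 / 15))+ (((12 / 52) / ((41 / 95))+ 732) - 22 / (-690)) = 8367526721 / 11400870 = 733.94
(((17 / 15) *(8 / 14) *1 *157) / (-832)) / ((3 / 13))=-2669 / 5040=-0.53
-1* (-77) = 77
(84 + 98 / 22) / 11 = 8.04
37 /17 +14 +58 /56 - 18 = -375 /476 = -0.79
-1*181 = -181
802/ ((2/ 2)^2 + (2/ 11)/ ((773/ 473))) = 721.71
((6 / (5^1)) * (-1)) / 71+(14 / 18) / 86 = -0.01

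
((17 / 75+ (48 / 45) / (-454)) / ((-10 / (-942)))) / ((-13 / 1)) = -599583 / 368875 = -1.63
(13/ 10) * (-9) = -117/ 10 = -11.70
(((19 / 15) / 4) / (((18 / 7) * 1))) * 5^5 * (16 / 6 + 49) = 12884375 / 648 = 19883.29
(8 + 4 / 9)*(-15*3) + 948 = 568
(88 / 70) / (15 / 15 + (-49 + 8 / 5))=-11 / 406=-0.03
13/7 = 1.86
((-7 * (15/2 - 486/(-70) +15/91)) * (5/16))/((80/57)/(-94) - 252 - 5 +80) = 35611947/197276768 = 0.18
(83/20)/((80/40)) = 83/40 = 2.08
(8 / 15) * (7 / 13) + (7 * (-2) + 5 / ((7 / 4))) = -14818 / 1365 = -10.86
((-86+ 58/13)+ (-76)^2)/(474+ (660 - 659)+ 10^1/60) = 444168/37063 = 11.98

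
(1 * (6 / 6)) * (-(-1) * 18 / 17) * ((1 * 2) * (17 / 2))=18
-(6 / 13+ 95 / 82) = -1727 / 1066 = -1.62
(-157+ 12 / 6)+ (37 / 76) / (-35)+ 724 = 1513503 / 2660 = 568.99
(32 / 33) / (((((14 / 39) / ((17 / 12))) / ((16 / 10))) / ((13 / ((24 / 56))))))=185.73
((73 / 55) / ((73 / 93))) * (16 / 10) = 744 / 275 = 2.71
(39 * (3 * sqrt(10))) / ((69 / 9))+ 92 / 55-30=-1558 / 55+ 351 * sqrt(10) / 23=19.93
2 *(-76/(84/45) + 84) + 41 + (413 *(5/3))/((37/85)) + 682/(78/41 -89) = 4719840184/2774667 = 1701.05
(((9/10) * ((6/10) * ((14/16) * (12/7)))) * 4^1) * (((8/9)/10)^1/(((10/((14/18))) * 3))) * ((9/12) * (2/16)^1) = 0.00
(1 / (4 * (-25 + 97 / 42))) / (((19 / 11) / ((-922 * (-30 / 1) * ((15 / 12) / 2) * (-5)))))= 39934125 / 72428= 551.36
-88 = -88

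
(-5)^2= 25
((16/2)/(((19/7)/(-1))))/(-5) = 56/95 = 0.59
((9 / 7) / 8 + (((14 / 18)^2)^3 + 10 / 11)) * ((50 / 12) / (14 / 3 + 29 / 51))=179643846275 / 174814328304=1.03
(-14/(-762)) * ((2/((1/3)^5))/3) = 378/127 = 2.98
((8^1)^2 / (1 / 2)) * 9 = 1152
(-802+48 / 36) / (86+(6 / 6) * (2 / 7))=-8407 / 906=-9.28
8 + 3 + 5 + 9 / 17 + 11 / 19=5526 / 323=17.11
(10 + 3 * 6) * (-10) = -280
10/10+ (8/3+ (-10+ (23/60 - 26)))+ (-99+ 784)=13061/20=653.05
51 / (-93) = -17 / 31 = -0.55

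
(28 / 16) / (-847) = -1 / 484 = -0.00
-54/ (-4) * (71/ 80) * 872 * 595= 24865407/ 4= 6216351.75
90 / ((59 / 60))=5400 / 59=91.53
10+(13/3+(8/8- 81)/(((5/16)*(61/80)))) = -58817/183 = -321.40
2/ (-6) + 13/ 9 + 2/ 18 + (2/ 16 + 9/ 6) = 205/ 72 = 2.85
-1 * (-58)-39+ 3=22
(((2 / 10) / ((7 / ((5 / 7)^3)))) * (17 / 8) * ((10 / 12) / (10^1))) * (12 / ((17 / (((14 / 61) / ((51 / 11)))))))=275 / 4268292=0.00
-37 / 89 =-0.42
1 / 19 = 0.05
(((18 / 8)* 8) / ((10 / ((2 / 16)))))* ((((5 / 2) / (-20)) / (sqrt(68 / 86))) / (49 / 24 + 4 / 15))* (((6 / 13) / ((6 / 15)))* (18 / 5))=-729* sqrt(1462) / 489736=-0.06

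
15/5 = 3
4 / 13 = 0.31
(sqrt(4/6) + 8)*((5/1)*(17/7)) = 85*sqrt(6)/21 + 680/7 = 107.06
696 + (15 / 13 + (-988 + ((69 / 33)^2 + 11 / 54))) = -24316393 / 84942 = -286.27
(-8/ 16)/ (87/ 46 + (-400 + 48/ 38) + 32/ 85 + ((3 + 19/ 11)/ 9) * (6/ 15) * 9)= 81719/ 64489065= 0.00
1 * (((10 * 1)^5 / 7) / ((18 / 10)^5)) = 312500000 / 413343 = 756.03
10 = 10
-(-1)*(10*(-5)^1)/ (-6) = 8.33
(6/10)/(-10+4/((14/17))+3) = -7/25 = -0.28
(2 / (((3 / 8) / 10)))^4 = 8090864.20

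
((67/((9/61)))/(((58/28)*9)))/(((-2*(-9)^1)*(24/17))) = 486353/507384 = 0.96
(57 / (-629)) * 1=-57 / 629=-0.09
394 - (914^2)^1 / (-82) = 433852 / 41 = 10581.76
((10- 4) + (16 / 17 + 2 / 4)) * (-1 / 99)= -23 / 306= -0.08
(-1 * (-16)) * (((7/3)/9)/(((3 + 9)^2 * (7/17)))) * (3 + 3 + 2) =0.56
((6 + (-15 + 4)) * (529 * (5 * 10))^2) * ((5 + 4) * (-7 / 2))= 110187393750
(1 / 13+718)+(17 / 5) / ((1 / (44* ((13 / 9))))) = 546487 / 585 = 934.17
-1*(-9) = 9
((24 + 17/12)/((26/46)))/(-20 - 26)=-305/312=-0.98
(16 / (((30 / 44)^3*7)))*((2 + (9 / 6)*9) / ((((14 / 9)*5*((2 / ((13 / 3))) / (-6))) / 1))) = -17164576 / 91875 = -186.83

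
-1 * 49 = -49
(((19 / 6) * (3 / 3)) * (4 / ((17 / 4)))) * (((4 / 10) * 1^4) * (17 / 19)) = 16 / 15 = 1.07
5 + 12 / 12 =6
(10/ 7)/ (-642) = -5/ 2247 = -0.00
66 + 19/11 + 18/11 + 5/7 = 5396/77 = 70.08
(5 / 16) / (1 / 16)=5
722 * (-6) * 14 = -60648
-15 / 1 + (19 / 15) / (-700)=-157519 / 10500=-15.00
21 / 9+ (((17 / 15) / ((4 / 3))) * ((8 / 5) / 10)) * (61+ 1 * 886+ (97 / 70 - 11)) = 3407717 / 26250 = 129.82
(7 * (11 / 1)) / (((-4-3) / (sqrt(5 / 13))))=-11 * sqrt(65) / 13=-6.82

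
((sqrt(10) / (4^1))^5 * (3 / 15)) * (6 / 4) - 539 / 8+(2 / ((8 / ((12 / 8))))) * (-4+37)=-55+15 * sqrt(10) / 512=-54.91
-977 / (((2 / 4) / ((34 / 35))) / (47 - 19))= -265744 / 5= -53148.80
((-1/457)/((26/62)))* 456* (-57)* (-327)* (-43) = 11329678872/5941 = 1907032.30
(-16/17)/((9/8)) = -128/153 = -0.84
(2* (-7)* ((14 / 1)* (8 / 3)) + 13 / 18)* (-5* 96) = 751600 / 3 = 250533.33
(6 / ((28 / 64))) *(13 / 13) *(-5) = -480 / 7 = -68.57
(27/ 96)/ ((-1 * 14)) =-9/ 448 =-0.02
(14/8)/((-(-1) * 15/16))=28/15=1.87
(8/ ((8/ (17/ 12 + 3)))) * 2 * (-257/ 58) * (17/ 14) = -47.53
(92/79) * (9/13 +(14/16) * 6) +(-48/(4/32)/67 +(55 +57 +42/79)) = 7824991/68809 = 113.72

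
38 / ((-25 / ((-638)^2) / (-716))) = 11074853152 / 25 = 442994126.08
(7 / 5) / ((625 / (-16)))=-112 / 3125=-0.04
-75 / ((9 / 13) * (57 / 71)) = -23075 / 171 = -134.94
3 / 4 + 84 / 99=211 / 132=1.60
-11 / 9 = -1.22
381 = 381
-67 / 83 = -0.81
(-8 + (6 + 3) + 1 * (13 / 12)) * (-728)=-4550 / 3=-1516.67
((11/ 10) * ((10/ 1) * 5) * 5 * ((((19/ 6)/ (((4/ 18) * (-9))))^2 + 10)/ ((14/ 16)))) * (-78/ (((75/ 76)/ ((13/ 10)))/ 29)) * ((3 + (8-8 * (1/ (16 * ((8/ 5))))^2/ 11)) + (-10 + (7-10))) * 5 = 840045960871/ 7168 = 117193911.95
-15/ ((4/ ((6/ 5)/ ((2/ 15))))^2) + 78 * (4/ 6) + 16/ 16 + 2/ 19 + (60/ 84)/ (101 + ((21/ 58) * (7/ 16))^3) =-784147817277157/ 34354530090160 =-22.83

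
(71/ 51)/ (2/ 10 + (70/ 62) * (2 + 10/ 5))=11005/ 37281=0.30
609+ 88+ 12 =709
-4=-4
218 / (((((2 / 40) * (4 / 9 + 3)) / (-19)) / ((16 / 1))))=-11928960 / 31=-384805.16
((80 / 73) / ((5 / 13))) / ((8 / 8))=2.85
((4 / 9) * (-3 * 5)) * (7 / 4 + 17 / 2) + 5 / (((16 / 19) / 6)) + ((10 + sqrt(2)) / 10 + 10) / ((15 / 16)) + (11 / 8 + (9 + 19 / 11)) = -488 / 55 + 8 * sqrt(2) / 75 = -8.72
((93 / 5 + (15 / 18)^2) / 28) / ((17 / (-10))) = -0.41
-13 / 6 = -2.17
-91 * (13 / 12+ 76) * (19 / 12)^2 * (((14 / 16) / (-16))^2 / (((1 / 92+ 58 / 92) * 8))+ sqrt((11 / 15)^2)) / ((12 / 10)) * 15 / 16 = -3233702430014875 / 320713261056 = -10082.85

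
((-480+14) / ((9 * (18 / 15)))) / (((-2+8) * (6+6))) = -1165 / 1944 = -0.60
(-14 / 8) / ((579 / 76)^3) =-768208 / 194104539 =-0.00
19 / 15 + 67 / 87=886 / 435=2.04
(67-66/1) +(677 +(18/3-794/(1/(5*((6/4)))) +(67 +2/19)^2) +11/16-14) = -4512189/5776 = -781.20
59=59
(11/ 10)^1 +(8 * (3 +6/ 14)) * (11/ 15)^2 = 16643/ 1050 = 15.85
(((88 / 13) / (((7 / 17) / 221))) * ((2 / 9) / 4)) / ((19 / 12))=127.48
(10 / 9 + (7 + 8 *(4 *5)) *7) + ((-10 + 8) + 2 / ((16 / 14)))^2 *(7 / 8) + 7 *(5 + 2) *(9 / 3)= 1517375 / 1152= 1317.17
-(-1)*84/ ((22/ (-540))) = -22680/ 11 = -2061.82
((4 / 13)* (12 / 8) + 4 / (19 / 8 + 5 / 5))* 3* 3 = 578 / 39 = 14.82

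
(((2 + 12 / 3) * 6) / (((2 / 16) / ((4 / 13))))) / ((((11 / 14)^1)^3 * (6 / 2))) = 1053696 / 17303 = 60.90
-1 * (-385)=385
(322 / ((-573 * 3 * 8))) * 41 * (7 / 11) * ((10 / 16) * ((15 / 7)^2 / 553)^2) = -26521875 / 1007447383712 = -0.00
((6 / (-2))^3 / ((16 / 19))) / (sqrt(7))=-513 * sqrt(7) / 112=-12.12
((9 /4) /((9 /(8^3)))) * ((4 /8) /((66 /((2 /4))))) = 16 /33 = 0.48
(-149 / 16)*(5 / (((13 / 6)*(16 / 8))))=-10.75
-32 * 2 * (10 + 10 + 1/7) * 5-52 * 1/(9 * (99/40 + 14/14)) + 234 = -54410542/8757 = -6213.38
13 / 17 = 0.76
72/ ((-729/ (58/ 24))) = -58/ 243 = -0.24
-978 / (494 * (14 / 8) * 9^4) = -652 / 3781323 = -0.00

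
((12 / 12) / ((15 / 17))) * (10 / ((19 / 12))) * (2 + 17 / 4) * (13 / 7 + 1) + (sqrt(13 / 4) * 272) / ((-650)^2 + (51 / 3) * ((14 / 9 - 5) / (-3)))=3672 * sqrt(13) / 11408027 + 17000 / 133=127.82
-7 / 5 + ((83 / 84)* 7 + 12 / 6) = 451 / 60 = 7.52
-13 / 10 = -1.30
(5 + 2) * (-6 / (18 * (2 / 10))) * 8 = -280 / 3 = -93.33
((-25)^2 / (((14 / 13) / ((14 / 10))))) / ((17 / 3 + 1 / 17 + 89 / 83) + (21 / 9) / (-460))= 1582083750 / 13226623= 119.61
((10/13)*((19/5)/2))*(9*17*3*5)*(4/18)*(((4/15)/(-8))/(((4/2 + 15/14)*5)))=-1.62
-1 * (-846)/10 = 84.60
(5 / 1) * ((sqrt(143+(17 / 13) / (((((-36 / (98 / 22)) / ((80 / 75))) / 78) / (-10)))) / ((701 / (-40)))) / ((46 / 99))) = -300 * sqrt(302335) / 16123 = -10.23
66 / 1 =66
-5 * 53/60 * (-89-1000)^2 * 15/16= -314269065/64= -4910454.14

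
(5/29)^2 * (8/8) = 25/841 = 0.03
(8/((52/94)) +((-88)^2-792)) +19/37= 3351115/481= 6966.98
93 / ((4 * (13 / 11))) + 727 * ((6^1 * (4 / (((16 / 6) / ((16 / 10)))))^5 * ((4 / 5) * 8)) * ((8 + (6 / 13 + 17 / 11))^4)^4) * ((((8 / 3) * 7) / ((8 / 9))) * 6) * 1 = 5412607642285351772529718935428597379065310611677234526693735187 / 1910982089918830263114009321500400062500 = 2832369633833279133700220.00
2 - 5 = -3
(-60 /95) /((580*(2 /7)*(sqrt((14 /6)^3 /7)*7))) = -9*sqrt(3) /38570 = -0.00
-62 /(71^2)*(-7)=434 /5041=0.09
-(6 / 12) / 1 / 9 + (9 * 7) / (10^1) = 281 / 45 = 6.24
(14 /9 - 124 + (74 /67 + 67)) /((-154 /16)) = 37448 /6633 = 5.65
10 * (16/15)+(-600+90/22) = -585.24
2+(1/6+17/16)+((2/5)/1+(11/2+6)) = 3631/240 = 15.13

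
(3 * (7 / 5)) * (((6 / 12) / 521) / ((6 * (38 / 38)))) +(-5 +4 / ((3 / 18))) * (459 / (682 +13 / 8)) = 242340281 / 18995660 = 12.76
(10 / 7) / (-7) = -10 / 49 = -0.20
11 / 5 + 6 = 41 / 5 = 8.20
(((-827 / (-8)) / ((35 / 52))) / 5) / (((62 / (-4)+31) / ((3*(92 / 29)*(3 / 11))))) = 8901828 / 1730575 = 5.14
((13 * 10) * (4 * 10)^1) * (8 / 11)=41600 / 11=3781.82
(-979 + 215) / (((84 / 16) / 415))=-1268240 / 21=-60392.38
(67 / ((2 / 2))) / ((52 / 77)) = 5159 / 52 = 99.21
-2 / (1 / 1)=-2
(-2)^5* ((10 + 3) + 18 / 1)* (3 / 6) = -496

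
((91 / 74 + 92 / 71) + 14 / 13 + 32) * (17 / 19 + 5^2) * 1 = 598202382 / 648869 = 921.92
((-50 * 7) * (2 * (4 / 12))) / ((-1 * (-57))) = -4.09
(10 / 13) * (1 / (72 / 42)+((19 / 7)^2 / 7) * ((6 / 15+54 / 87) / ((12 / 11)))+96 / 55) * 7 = 7251109 / 406406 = 17.84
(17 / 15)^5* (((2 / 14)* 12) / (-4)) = -1419857 / 1771875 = -0.80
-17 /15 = -1.13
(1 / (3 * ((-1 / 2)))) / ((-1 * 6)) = 1 / 9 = 0.11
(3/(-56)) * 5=-15/56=-0.27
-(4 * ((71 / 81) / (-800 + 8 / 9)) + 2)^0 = -1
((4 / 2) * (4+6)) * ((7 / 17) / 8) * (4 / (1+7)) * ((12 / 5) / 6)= 7 / 34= 0.21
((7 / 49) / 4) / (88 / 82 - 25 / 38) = 779 / 9058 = 0.09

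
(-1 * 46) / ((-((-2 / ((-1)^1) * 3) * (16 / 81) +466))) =0.10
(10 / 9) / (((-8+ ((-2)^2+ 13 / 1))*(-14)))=-5 / 567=-0.01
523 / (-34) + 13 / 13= -489 / 34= -14.38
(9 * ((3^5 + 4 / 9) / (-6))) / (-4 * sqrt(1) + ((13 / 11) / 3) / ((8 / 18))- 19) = 6886 / 417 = 16.51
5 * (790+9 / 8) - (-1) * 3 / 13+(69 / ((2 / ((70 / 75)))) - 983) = 1562629 / 520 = 3005.06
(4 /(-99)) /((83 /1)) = -4 /8217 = -0.00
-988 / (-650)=38 / 25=1.52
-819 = -819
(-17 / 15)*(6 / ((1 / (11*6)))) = -2244 / 5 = -448.80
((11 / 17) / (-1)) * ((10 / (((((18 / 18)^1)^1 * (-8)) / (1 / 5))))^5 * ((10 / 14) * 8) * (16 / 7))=55 / 6664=0.01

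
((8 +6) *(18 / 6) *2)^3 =592704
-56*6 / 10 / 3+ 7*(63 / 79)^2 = -6.75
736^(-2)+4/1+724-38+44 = 397604865/541696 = 734.00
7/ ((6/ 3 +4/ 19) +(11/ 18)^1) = 2394/ 965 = 2.48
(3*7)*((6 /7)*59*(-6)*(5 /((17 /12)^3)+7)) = -274193532 /4913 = -55809.80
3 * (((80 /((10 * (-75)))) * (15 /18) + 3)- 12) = -409 /15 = -27.27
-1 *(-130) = 130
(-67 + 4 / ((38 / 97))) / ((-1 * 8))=1079 / 152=7.10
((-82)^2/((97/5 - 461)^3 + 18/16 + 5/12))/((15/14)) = -0.00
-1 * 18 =-18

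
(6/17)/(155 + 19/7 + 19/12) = 504/227477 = 0.00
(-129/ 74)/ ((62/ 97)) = -12513/ 4588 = -2.73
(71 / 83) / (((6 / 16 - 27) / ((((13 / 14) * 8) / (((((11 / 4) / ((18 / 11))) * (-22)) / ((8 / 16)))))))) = 2496 / 773311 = 0.00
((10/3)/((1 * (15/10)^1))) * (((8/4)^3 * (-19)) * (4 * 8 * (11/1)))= -118897.78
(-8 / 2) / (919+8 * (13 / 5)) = -0.00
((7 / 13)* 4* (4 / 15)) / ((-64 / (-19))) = 133 / 780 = 0.17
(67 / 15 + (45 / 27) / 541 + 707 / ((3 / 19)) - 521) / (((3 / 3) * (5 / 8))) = 85718992 / 13525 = 6337.82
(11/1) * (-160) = -1760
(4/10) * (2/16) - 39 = -779/20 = -38.95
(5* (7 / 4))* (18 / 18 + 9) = 175 / 2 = 87.50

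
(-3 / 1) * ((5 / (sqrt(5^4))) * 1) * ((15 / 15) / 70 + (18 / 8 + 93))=-40011 / 700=-57.16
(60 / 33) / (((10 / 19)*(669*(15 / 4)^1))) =152 / 110385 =0.00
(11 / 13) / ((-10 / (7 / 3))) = -77 / 390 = -0.20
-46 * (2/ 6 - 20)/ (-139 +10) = -2714/ 387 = -7.01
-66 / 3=-22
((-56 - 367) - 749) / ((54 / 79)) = -46294 / 27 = -1714.59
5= 5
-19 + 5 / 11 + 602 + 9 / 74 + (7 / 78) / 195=1806306802 / 3095235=583.58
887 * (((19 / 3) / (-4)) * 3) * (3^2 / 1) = -151677 / 4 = -37919.25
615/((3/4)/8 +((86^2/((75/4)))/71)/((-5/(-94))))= 523980000/89068547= 5.88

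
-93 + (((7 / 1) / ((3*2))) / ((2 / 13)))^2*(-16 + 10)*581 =-4813493 / 24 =-200562.21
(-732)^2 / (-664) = -66978 / 83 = -806.96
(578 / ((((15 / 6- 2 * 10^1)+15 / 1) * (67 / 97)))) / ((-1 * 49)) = 6.83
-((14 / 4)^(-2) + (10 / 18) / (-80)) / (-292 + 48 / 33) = 341 / 1326528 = 0.00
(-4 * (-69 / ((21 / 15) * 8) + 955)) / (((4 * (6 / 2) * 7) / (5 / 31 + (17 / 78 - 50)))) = 6375296705 / 2843568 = 2242.01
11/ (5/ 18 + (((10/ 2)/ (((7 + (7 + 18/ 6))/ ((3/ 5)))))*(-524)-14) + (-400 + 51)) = -3366/ 139289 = -0.02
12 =12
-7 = -7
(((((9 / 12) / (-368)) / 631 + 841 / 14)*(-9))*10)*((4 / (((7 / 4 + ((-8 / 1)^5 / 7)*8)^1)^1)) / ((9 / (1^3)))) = 1952869175 / 30434544702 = 0.06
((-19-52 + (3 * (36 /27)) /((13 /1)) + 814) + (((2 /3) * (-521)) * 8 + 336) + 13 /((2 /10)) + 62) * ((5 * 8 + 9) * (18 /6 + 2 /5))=-51081226 /195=-261955.01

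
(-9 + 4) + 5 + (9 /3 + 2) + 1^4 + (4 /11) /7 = 466 /77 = 6.05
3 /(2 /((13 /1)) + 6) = 39 /80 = 0.49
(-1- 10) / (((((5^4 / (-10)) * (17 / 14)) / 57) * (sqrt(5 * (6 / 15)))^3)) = 2.92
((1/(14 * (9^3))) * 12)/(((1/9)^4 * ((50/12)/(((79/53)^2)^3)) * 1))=20.31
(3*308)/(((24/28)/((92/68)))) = 24794/17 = 1458.47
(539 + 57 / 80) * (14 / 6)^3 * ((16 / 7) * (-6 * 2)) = -8462692 / 45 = -188059.82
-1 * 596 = -596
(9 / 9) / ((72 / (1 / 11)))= 1 / 792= 0.00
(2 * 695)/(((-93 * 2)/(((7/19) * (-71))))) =345415/1767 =195.48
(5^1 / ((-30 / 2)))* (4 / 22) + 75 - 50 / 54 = 21982 / 297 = 74.01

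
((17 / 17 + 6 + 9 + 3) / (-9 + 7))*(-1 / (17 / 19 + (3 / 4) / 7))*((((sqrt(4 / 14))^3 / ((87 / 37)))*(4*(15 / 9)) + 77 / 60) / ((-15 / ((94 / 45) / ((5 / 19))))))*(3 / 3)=-173759047 / 26983125 -381689632*sqrt(14) / 657308925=-8.61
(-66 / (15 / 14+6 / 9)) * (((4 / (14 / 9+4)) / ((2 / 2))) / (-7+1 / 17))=424116 / 107675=3.94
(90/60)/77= 3/154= 0.02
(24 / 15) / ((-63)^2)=0.00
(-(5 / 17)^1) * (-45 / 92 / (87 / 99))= 7425 / 45356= 0.16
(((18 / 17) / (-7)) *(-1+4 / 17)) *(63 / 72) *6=351 / 578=0.61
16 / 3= 5.33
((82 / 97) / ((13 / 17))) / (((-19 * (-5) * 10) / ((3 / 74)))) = 2091 / 44324150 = 0.00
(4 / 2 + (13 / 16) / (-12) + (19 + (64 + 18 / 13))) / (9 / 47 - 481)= -10126009 / 56404608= -0.18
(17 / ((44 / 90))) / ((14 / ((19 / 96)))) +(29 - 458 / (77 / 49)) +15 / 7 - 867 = -11105939 / 9856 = -1126.82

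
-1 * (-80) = 80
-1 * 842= -842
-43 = -43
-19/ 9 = -2.11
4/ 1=4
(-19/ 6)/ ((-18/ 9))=19/ 12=1.58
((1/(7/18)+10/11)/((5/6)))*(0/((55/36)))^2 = 0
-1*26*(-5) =130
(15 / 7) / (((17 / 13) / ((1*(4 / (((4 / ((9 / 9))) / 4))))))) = 780 / 119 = 6.55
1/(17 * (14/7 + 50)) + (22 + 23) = 39781/884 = 45.00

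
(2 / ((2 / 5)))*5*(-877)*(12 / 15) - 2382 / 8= -71351 / 4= -17837.75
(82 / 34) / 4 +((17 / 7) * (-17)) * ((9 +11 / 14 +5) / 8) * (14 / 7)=-1012973 / 6664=-152.01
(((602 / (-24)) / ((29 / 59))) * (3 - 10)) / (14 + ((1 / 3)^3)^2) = 512001 / 20068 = 25.51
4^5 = 1024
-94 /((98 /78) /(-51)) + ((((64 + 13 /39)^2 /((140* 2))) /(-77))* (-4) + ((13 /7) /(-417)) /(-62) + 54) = 404514123938 /104514795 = 3870.40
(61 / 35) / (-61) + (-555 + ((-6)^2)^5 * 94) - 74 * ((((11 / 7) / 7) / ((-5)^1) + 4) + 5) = 1392535734942 / 245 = 5683819326.29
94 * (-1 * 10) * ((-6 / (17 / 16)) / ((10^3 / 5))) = 2256 / 85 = 26.54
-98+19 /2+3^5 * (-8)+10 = -4045 /2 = -2022.50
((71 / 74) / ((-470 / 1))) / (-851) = 71 / 29597780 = 0.00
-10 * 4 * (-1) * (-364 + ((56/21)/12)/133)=-17428240/1197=-14559.93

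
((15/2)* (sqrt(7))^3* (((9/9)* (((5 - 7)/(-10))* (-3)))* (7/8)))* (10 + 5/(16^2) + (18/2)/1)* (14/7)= -2147229* sqrt(7)/2048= -2773.94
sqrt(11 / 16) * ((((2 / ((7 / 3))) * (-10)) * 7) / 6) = -5 * sqrt(11) / 2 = -8.29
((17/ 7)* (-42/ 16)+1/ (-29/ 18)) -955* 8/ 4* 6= -2660343/ 232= -11467.00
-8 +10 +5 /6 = 17 /6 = 2.83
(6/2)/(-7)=-3/7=-0.43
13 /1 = 13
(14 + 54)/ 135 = 68/ 135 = 0.50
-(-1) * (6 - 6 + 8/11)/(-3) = -0.24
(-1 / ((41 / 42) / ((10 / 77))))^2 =3600 / 203401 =0.02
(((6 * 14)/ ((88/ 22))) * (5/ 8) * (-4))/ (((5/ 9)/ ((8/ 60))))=-63/ 5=-12.60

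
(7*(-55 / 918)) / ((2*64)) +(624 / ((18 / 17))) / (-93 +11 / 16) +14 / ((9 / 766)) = 205689974459 / 173553408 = 1185.17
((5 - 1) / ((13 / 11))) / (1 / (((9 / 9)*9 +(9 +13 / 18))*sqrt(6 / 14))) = 7414*sqrt(21) / 819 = 41.48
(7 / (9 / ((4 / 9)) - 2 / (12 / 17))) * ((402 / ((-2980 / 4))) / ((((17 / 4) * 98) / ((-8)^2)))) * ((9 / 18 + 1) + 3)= -2778624 / 18528895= -0.15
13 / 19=0.68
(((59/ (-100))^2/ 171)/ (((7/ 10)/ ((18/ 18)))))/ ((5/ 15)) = 3481/ 399000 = 0.01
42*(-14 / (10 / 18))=-5292 / 5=-1058.40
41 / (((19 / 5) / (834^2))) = 142588980 / 19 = 7504683.16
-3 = -3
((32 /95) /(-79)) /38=-16 /142595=-0.00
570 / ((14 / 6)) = 1710 / 7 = 244.29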